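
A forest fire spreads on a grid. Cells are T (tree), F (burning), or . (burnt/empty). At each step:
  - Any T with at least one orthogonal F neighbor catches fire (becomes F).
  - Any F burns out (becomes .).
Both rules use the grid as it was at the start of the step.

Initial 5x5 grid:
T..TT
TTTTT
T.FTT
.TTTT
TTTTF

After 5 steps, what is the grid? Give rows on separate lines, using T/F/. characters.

Step 1: 5 trees catch fire, 2 burn out
  T..TT
  TTFTT
  T..FT
  .TFTF
  TTTF.
Step 2: 6 trees catch fire, 5 burn out
  T..TT
  TF.FT
  T...F
  .F.F.
  TTF..
Step 3: 4 trees catch fire, 6 burn out
  T..FT
  F...F
  T....
  .....
  TF...
Step 4: 4 trees catch fire, 4 burn out
  F...F
  .....
  F....
  .....
  F....
Step 5: 0 trees catch fire, 4 burn out
  .....
  .....
  .....
  .....
  .....

.....
.....
.....
.....
.....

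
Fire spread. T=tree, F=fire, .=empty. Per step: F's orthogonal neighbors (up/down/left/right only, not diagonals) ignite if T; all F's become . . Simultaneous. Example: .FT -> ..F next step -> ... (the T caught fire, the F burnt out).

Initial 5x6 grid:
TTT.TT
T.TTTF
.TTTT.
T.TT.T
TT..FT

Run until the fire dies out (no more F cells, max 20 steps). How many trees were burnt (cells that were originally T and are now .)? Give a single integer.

Step 1: +3 fires, +2 burnt (F count now 3)
Step 2: +4 fires, +3 burnt (F count now 4)
Step 3: +2 fires, +4 burnt (F count now 2)
Step 4: +3 fires, +2 burnt (F count now 3)
Step 5: +3 fires, +3 burnt (F count now 3)
Step 6: +1 fires, +3 burnt (F count now 1)
Step 7: +1 fires, +1 burnt (F count now 1)
Step 8: +0 fires, +1 burnt (F count now 0)
Fire out after step 8
Initially T: 20, now '.': 27
Total burnt (originally-T cells now '.'): 17

Answer: 17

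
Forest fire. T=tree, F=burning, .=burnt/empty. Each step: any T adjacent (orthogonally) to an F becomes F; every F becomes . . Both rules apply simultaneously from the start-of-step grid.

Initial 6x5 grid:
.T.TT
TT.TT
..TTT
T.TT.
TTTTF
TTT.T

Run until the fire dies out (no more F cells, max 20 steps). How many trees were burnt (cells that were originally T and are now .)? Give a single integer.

Answer: 18

Derivation:
Step 1: +2 fires, +1 burnt (F count now 2)
Step 2: +2 fires, +2 burnt (F count now 2)
Step 3: +4 fires, +2 burnt (F count now 4)
Step 4: +5 fires, +4 burnt (F count now 5)
Step 5: +4 fires, +5 burnt (F count now 4)
Step 6: +1 fires, +4 burnt (F count now 1)
Step 7: +0 fires, +1 burnt (F count now 0)
Fire out after step 7
Initially T: 21, now '.': 27
Total burnt (originally-T cells now '.'): 18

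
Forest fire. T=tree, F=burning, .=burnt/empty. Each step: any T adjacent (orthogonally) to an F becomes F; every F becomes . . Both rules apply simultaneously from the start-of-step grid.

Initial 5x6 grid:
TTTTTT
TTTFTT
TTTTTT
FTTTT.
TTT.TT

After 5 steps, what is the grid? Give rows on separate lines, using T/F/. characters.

Step 1: 7 trees catch fire, 2 burn out
  TTTFTT
  TTF.FT
  FTTFTT
  .FTTT.
  FTT.TT
Step 2: 11 trees catch fire, 7 burn out
  TTF.FT
  FF...F
  .FF.FT
  ..FFT.
  .FT.TT
Step 3: 6 trees catch fire, 11 burn out
  FF...F
  ......
  .....F
  ....F.
  ..F.TT
Step 4: 1 trees catch fire, 6 burn out
  ......
  ......
  ......
  ......
  ....FT
Step 5: 1 trees catch fire, 1 burn out
  ......
  ......
  ......
  ......
  .....F

......
......
......
......
.....F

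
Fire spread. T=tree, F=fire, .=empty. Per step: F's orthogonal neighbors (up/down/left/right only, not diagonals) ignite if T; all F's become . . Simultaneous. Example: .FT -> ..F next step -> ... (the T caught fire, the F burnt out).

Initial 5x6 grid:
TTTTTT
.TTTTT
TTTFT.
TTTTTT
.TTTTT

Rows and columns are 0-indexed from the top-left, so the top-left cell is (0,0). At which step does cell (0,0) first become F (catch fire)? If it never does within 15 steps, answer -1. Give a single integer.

Step 1: cell (0,0)='T' (+4 fires, +1 burnt)
Step 2: cell (0,0)='T' (+7 fires, +4 burnt)
Step 3: cell (0,0)='T' (+9 fires, +7 burnt)
Step 4: cell (0,0)='T' (+5 fires, +9 burnt)
Step 5: cell (0,0)='F' (+1 fires, +5 burnt)
  -> target ignites at step 5
Step 6: cell (0,0)='.' (+0 fires, +1 burnt)
  fire out at step 6

5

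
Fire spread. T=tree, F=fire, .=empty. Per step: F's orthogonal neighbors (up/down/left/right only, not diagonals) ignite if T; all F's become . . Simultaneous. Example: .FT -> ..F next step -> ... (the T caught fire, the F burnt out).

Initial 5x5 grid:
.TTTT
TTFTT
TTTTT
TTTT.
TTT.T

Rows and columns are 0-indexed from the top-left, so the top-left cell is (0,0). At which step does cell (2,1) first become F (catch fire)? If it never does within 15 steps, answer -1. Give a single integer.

Step 1: cell (2,1)='T' (+4 fires, +1 burnt)
Step 2: cell (2,1)='F' (+7 fires, +4 burnt)
  -> target ignites at step 2
Step 3: cell (2,1)='.' (+6 fires, +7 burnt)
Step 4: cell (2,1)='.' (+2 fires, +6 burnt)
Step 5: cell (2,1)='.' (+1 fires, +2 burnt)
Step 6: cell (2,1)='.' (+0 fires, +1 burnt)
  fire out at step 6

2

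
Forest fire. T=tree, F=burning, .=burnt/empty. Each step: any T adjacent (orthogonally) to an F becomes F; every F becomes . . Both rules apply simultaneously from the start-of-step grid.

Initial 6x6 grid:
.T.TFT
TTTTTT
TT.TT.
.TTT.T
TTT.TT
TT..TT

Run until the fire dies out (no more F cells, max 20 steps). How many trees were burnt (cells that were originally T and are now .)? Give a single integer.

Step 1: +3 fires, +1 burnt (F count now 3)
Step 2: +3 fires, +3 burnt (F count now 3)
Step 3: +2 fires, +3 burnt (F count now 2)
Step 4: +2 fires, +2 burnt (F count now 2)
Step 5: +4 fires, +2 burnt (F count now 4)
Step 6: +3 fires, +4 burnt (F count now 3)
Step 7: +1 fires, +3 burnt (F count now 1)
Step 8: +2 fires, +1 burnt (F count now 2)
Step 9: +1 fires, +2 burnt (F count now 1)
Step 10: +0 fires, +1 burnt (F count now 0)
Fire out after step 10
Initially T: 26, now '.': 31
Total burnt (originally-T cells now '.'): 21

Answer: 21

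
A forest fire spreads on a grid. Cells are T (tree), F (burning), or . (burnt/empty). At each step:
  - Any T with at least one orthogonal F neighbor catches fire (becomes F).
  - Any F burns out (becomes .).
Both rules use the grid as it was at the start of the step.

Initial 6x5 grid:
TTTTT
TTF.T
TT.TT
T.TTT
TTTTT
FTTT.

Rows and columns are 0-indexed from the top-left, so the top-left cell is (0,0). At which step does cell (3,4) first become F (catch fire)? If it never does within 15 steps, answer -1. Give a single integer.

Step 1: cell (3,4)='T' (+4 fires, +2 burnt)
Step 2: cell (3,4)='T' (+7 fires, +4 burnt)
Step 3: cell (3,4)='T' (+5 fires, +7 burnt)
Step 4: cell (3,4)='T' (+3 fires, +5 burnt)
Step 5: cell (3,4)='T' (+3 fires, +3 burnt)
Step 6: cell (3,4)='F' (+2 fires, +3 burnt)
  -> target ignites at step 6
Step 7: cell (3,4)='.' (+0 fires, +2 burnt)
  fire out at step 7

6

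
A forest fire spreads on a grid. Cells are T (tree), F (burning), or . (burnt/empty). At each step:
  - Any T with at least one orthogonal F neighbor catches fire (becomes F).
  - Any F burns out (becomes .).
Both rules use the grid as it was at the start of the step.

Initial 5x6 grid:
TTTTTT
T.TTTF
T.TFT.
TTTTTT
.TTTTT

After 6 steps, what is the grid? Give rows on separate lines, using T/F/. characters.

Step 1: 6 trees catch fire, 2 burn out
  TTTTTF
  T.TFF.
  T.F.F.
  TTTFTT
  .TTTTT
Step 2: 6 trees catch fire, 6 burn out
  TTTFF.
  T.F...
  T.....
  TTF.FT
  .TTFTT
Step 3: 5 trees catch fire, 6 burn out
  TTF...
  T.....
  T.....
  TF...F
  .TF.FT
Step 4: 4 trees catch fire, 5 burn out
  TF....
  T.....
  T.....
  F.....
  .F...F
Step 5: 2 trees catch fire, 4 burn out
  F.....
  T.....
  F.....
  ......
  ......
Step 6: 1 trees catch fire, 2 burn out
  ......
  F.....
  ......
  ......
  ......

......
F.....
......
......
......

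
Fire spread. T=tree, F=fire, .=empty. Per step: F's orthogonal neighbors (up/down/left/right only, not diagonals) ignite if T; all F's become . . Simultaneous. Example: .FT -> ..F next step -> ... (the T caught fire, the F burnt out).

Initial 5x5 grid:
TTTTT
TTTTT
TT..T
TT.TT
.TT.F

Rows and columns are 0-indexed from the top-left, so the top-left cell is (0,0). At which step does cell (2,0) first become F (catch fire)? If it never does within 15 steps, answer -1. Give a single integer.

Step 1: cell (2,0)='T' (+1 fires, +1 burnt)
Step 2: cell (2,0)='T' (+2 fires, +1 burnt)
Step 3: cell (2,0)='T' (+1 fires, +2 burnt)
Step 4: cell (2,0)='T' (+2 fires, +1 burnt)
Step 5: cell (2,0)='T' (+2 fires, +2 burnt)
Step 6: cell (2,0)='T' (+2 fires, +2 burnt)
Step 7: cell (2,0)='T' (+3 fires, +2 burnt)
Step 8: cell (2,0)='F' (+3 fires, +3 burnt)
  -> target ignites at step 8
Step 9: cell (2,0)='.' (+2 fires, +3 burnt)
Step 10: cell (2,0)='.' (+1 fires, +2 burnt)
Step 11: cell (2,0)='.' (+0 fires, +1 burnt)
  fire out at step 11

8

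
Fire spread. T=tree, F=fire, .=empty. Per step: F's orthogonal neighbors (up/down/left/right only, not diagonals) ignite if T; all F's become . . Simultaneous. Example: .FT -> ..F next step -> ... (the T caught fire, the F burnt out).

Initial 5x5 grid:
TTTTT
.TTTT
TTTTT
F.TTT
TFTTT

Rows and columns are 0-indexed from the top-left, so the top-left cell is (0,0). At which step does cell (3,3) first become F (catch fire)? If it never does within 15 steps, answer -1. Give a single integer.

Step 1: cell (3,3)='T' (+3 fires, +2 burnt)
Step 2: cell (3,3)='T' (+3 fires, +3 burnt)
Step 3: cell (3,3)='F' (+4 fires, +3 burnt)
  -> target ignites at step 3
Step 4: cell (3,3)='.' (+4 fires, +4 burnt)
Step 5: cell (3,3)='.' (+4 fires, +4 burnt)
Step 6: cell (3,3)='.' (+2 fires, +4 burnt)
Step 7: cell (3,3)='.' (+1 fires, +2 burnt)
Step 8: cell (3,3)='.' (+0 fires, +1 burnt)
  fire out at step 8

3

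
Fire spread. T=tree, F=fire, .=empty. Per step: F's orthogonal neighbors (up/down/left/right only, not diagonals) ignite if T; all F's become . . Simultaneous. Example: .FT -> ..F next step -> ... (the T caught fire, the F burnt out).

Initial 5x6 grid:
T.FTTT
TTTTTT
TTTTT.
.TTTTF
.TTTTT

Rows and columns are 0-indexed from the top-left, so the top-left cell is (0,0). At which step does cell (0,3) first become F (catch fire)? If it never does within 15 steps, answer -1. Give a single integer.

Step 1: cell (0,3)='F' (+4 fires, +2 burnt)
  -> target ignites at step 1
Step 2: cell (0,3)='.' (+7 fires, +4 burnt)
Step 3: cell (0,3)='.' (+7 fires, +7 burnt)
Step 4: cell (0,3)='.' (+5 fires, +7 burnt)
Step 5: cell (0,3)='.' (+1 fires, +5 burnt)
Step 6: cell (0,3)='.' (+0 fires, +1 burnt)
  fire out at step 6

1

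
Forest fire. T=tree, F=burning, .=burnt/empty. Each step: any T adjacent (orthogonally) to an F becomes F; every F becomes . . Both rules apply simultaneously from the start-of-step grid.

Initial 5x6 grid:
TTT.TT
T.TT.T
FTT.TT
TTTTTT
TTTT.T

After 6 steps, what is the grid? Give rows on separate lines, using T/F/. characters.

Step 1: 3 trees catch fire, 1 burn out
  TTT.TT
  F.TT.T
  .FT.TT
  FTTTTT
  TTTT.T
Step 2: 4 trees catch fire, 3 burn out
  FTT.TT
  ..TT.T
  ..F.TT
  .FTTTT
  FTTT.T
Step 3: 4 trees catch fire, 4 burn out
  .FT.TT
  ..FT.T
  ....TT
  ..FTTT
  .FTT.T
Step 4: 4 trees catch fire, 4 burn out
  ..F.TT
  ...F.T
  ....TT
  ...FTT
  ..FT.T
Step 5: 2 trees catch fire, 4 burn out
  ....TT
  .....T
  ....TT
  ....FT
  ...F.T
Step 6: 2 trees catch fire, 2 burn out
  ....TT
  .....T
  ....FT
  .....F
  .....T

....TT
.....T
....FT
.....F
.....T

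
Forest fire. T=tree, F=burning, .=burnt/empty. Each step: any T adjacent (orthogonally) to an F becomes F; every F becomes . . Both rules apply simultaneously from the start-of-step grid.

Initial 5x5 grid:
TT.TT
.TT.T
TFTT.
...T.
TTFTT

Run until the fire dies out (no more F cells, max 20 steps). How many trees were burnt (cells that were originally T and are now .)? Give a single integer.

Answer: 12

Derivation:
Step 1: +5 fires, +2 burnt (F count now 5)
Step 2: +6 fires, +5 burnt (F count now 6)
Step 3: +1 fires, +6 burnt (F count now 1)
Step 4: +0 fires, +1 burnt (F count now 0)
Fire out after step 4
Initially T: 15, now '.': 22
Total burnt (originally-T cells now '.'): 12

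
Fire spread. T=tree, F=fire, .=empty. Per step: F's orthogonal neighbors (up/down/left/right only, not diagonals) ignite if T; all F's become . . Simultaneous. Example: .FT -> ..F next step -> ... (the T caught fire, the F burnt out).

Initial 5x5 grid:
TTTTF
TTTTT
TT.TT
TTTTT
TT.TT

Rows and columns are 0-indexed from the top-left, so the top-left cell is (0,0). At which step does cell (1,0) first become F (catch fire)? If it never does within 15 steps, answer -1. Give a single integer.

Step 1: cell (1,0)='T' (+2 fires, +1 burnt)
Step 2: cell (1,0)='T' (+3 fires, +2 burnt)
Step 3: cell (1,0)='T' (+4 fires, +3 burnt)
Step 4: cell (1,0)='T' (+4 fires, +4 burnt)
Step 5: cell (1,0)='F' (+4 fires, +4 burnt)
  -> target ignites at step 5
Step 6: cell (1,0)='.' (+2 fires, +4 burnt)
Step 7: cell (1,0)='.' (+2 fires, +2 burnt)
Step 8: cell (1,0)='.' (+1 fires, +2 burnt)
Step 9: cell (1,0)='.' (+0 fires, +1 burnt)
  fire out at step 9

5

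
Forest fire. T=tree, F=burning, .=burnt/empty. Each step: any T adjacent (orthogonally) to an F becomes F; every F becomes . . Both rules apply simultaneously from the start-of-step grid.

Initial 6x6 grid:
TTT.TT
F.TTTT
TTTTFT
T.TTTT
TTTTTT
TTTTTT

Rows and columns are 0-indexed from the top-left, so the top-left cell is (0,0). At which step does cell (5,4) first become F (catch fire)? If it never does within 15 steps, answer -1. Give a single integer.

Step 1: cell (5,4)='T' (+6 fires, +2 burnt)
Step 2: cell (5,4)='T' (+10 fires, +6 burnt)
Step 3: cell (5,4)='F' (+8 fires, +10 burnt)
  -> target ignites at step 3
Step 4: cell (5,4)='.' (+5 fires, +8 burnt)
Step 5: cell (5,4)='.' (+2 fires, +5 burnt)
Step 6: cell (5,4)='.' (+0 fires, +2 burnt)
  fire out at step 6

3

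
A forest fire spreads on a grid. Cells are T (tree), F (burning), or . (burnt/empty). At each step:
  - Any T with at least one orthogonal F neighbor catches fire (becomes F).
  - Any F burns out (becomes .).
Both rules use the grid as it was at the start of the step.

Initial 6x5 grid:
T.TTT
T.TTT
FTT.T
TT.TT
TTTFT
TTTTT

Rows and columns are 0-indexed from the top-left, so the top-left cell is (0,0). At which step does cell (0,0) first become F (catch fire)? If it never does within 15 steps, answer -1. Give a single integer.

Step 1: cell (0,0)='T' (+7 fires, +2 burnt)
Step 2: cell (0,0)='F' (+8 fires, +7 burnt)
  -> target ignites at step 2
Step 3: cell (0,0)='.' (+4 fires, +8 burnt)
Step 4: cell (0,0)='.' (+3 fires, +4 burnt)
Step 5: cell (0,0)='.' (+2 fires, +3 burnt)
Step 6: cell (0,0)='.' (+0 fires, +2 burnt)
  fire out at step 6

2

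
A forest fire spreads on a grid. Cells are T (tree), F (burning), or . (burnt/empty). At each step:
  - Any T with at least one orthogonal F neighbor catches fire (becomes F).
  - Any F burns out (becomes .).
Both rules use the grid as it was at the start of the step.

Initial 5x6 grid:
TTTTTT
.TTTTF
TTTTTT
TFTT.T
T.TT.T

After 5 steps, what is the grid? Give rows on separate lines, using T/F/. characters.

Step 1: 6 trees catch fire, 2 burn out
  TTTTTF
  .TTTF.
  TFTTTF
  F.FT.T
  T.TT.T
Step 2: 10 trees catch fire, 6 burn out
  TTTTF.
  .FTF..
  F.FTF.
  ...F.F
  F.FT.T
Step 3: 6 trees catch fire, 10 burn out
  TFTF..
  ..F...
  ...F..
  ......
  ...F.F
Step 4: 2 trees catch fire, 6 burn out
  F.F...
  ......
  ......
  ......
  ......
Step 5: 0 trees catch fire, 2 burn out
  ......
  ......
  ......
  ......
  ......

......
......
......
......
......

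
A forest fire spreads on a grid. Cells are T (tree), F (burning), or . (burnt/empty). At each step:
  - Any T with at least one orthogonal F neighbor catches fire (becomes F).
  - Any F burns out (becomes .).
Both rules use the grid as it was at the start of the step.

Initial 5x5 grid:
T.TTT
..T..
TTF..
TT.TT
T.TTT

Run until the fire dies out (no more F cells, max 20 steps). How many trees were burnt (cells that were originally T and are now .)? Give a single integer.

Answer: 9

Derivation:
Step 1: +2 fires, +1 burnt (F count now 2)
Step 2: +3 fires, +2 burnt (F count now 3)
Step 3: +2 fires, +3 burnt (F count now 2)
Step 4: +2 fires, +2 burnt (F count now 2)
Step 5: +0 fires, +2 burnt (F count now 0)
Fire out after step 5
Initially T: 15, now '.': 19
Total burnt (originally-T cells now '.'): 9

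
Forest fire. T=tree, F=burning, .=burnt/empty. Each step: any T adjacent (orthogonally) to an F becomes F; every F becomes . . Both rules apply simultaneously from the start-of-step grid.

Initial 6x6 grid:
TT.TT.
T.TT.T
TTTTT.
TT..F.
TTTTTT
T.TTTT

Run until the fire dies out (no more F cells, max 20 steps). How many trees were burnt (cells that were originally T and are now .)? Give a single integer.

Step 1: +2 fires, +1 burnt (F count now 2)
Step 2: +4 fires, +2 burnt (F count now 4)
Step 3: +5 fires, +4 burnt (F count now 5)
Step 4: +5 fires, +5 burnt (F count now 5)
Step 5: +4 fires, +5 burnt (F count now 4)
Step 6: +3 fires, +4 burnt (F count now 3)
Step 7: +1 fires, +3 burnt (F count now 1)
Step 8: +1 fires, +1 burnt (F count now 1)
Step 9: +0 fires, +1 burnt (F count now 0)
Fire out after step 9
Initially T: 26, now '.': 35
Total burnt (originally-T cells now '.'): 25

Answer: 25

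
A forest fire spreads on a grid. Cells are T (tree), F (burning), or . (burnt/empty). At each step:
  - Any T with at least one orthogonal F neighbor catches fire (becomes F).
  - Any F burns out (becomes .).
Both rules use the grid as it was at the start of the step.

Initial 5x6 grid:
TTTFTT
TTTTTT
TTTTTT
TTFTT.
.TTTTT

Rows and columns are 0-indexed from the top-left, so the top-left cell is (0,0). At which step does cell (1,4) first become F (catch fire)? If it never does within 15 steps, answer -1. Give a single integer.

Step 1: cell (1,4)='T' (+7 fires, +2 burnt)
Step 2: cell (1,4)='F' (+10 fires, +7 burnt)
  -> target ignites at step 2
Step 3: cell (1,4)='.' (+6 fires, +10 burnt)
Step 4: cell (1,4)='.' (+3 fires, +6 burnt)
Step 5: cell (1,4)='.' (+0 fires, +3 burnt)
  fire out at step 5

2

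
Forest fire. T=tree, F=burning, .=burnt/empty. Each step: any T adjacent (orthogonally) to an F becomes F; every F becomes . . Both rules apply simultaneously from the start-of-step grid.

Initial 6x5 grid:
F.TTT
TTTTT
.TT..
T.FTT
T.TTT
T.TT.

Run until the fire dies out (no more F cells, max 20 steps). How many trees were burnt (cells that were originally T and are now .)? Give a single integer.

Step 1: +4 fires, +2 burnt (F count now 4)
Step 2: +6 fires, +4 burnt (F count now 6)
Step 3: +4 fires, +6 burnt (F count now 4)
Step 4: +2 fires, +4 burnt (F count now 2)
Step 5: +1 fires, +2 burnt (F count now 1)
Step 6: +0 fires, +1 burnt (F count now 0)
Fire out after step 6
Initially T: 20, now '.': 27
Total burnt (originally-T cells now '.'): 17

Answer: 17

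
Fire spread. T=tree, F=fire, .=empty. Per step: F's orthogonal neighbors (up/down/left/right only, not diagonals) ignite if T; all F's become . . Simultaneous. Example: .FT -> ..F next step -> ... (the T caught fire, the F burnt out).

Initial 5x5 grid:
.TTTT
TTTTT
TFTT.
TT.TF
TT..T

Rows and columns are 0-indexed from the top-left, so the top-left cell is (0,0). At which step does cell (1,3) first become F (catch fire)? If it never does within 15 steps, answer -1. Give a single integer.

Step 1: cell (1,3)='T' (+6 fires, +2 burnt)
Step 2: cell (1,3)='T' (+6 fires, +6 burnt)
Step 3: cell (1,3)='F' (+3 fires, +6 burnt)
  -> target ignites at step 3
Step 4: cell (1,3)='.' (+2 fires, +3 burnt)
Step 5: cell (1,3)='.' (+1 fires, +2 burnt)
Step 6: cell (1,3)='.' (+0 fires, +1 burnt)
  fire out at step 6

3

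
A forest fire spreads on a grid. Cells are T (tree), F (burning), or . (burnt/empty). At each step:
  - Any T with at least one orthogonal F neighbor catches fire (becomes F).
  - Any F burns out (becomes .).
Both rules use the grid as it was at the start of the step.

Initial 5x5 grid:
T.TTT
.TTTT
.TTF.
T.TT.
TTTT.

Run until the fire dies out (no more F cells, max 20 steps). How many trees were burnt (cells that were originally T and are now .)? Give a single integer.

Answer: 16

Derivation:
Step 1: +3 fires, +1 burnt (F count now 3)
Step 2: +6 fires, +3 burnt (F count now 6)
Step 3: +4 fires, +6 burnt (F count now 4)
Step 4: +1 fires, +4 burnt (F count now 1)
Step 5: +1 fires, +1 burnt (F count now 1)
Step 6: +1 fires, +1 burnt (F count now 1)
Step 7: +0 fires, +1 burnt (F count now 0)
Fire out after step 7
Initially T: 17, now '.': 24
Total burnt (originally-T cells now '.'): 16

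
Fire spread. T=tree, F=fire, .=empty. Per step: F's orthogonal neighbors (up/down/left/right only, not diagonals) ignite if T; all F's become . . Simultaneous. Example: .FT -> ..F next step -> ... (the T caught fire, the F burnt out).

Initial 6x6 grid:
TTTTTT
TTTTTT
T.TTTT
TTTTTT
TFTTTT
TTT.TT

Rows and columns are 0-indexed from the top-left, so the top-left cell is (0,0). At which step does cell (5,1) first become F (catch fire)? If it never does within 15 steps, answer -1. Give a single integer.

Step 1: cell (5,1)='F' (+4 fires, +1 burnt)
  -> target ignites at step 1
Step 2: cell (5,1)='.' (+5 fires, +4 burnt)
Step 3: cell (5,1)='.' (+4 fires, +5 burnt)
Step 4: cell (5,1)='.' (+6 fires, +4 burnt)
Step 5: cell (5,1)='.' (+7 fires, +6 burnt)
Step 6: cell (5,1)='.' (+4 fires, +7 burnt)
Step 7: cell (5,1)='.' (+2 fires, +4 burnt)
Step 8: cell (5,1)='.' (+1 fires, +2 burnt)
Step 9: cell (5,1)='.' (+0 fires, +1 burnt)
  fire out at step 9

1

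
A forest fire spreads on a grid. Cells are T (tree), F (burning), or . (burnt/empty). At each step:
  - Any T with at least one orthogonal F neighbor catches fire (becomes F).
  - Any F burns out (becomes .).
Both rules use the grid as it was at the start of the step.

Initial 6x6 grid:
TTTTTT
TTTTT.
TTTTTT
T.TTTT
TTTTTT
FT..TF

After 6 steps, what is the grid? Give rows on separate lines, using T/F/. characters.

Step 1: 4 trees catch fire, 2 burn out
  TTTTTT
  TTTTT.
  TTTTTT
  T.TTTT
  FTTTTF
  .F..F.
Step 2: 4 trees catch fire, 4 burn out
  TTTTTT
  TTTTT.
  TTTTTT
  F.TTTF
  .FTTF.
  ......
Step 3: 5 trees catch fire, 4 burn out
  TTTTTT
  TTTTT.
  FTTTTF
  ..TTF.
  ..FF..
  ......
Step 4: 5 trees catch fire, 5 burn out
  TTTTTT
  FTTTT.
  .FTTF.
  ..FF..
  ......
  ......
Step 5: 5 trees catch fire, 5 burn out
  FTTTTT
  .FTTF.
  ..FF..
  ......
  ......
  ......
Step 6: 4 trees catch fire, 5 burn out
  .FTTFT
  ..FF..
  ......
  ......
  ......
  ......

.FTTFT
..FF..
......
......
......
......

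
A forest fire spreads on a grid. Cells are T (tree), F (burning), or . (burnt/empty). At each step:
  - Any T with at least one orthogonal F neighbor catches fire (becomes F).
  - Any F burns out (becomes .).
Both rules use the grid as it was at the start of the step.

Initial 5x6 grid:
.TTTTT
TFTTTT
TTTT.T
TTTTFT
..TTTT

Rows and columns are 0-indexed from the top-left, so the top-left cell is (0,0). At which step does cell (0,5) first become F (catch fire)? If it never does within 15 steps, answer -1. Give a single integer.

Step 1: cell (0,5)='T' (+7 fires, +2 burnt)
Step 2: cell (0,5)='T' (+10 fires, +7 burnt)
Step 3: cell (0,5)='T' (+5 fires, +10 burnt)
Step 4: cell (0,5)='F' (+2 fires, +5 burnt)
  -> target ignites at step 4
Step 5: cell (0,5)='.' (+0 fires, +2 burnt)
  fire out at step 5

4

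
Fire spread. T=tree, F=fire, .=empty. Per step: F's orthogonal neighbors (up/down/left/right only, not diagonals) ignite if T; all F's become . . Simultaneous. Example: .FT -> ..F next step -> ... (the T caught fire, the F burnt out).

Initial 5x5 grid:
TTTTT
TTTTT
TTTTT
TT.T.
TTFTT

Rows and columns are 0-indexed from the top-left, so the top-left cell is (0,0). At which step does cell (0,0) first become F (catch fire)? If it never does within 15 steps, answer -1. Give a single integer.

Step 1: cell (0,0)='T' (+2 fires, +1 burnt)
Step 2: cell (0,0)='T' (+4 fires, +2 burnt)
Step 3: cell (0,0)='T' (+3 fires, +4 burnt)
Step 4: cell (0,0)='T' (+5 fires, +3 burnt)
Step 5: cell (0,0)='T' (+5 fires, +5 burnt)
Step 6: cell (0,0)='F' (+3 fires, +5 burnt)
  -> target ignites at step 6
Step 7: cell (0,0)='.' (+0 fires, +3 burnt)
  fire out at step 7

6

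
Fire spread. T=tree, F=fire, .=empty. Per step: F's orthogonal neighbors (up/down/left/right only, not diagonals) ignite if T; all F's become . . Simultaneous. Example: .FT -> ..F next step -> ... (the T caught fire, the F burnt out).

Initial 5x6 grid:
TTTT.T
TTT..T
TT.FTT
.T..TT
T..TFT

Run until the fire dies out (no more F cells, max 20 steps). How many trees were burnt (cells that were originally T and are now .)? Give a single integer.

Answer: 8

Derivation:
Step 1: +4 fires, +2 burnt (F count now 4)
Step 2: +2 fires, +4 burnt (F count now 2)
Step 3: +1 fires, +2 burnt (F count now 1)
Step 4: +1 fires, +1 burnt (F count now 1)
Step 5: +0 fires, +1 burnt (F count now 0)
Fire out after step 5
Initially T: 19, now '.': 19
Total burnt (originally-T cells now '.'): 8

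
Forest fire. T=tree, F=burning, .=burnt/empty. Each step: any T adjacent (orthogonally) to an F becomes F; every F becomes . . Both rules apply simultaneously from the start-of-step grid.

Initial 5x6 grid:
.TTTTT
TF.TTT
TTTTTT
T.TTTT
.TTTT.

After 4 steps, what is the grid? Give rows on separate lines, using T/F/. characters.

Step 1: 3 trees catch fire, 1 burn out
  .FTTTT
  F..TTT
  TFTTTT
  T.TTTT
  .TTTT.
Step 2: 3 trees catch fire, 3 burn out
  ..FTTT
  ...TTT
  F.FTTT
  T.TTTT
  .TTTT.
Step 3: 4 trees catch fire, 3 burn out
  ...FTT
  ...TTT
  ...FTT
  F.FTTT
  .TTTT.
Step 4: 5 trees catch fire, 4 burn out
  ....FT
  ...FTT
  ....FT
  ...FTT
  .TFTT.

....FT
...FTT
....FT
...FTT
.TFTT.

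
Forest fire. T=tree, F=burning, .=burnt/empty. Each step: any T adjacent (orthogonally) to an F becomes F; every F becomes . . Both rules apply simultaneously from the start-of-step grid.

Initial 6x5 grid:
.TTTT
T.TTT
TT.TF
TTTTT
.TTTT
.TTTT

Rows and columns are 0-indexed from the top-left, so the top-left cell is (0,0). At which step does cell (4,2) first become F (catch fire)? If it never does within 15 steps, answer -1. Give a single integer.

Step 1: cell (4,2)='T' (+3 fires, +1 burnt)
Step 2: cell (4,2)='T' (+4 fires, +3 burnt)
Step 3: cell (4,2)='T' (+5 fires, +4 burnt)
Step 4: cell (4,2)='F' (+4 fires, +5 burnt)
  -> target ignites at step 4
Step 5: cell (4,2)='.' (+5 fires, +4 burnt)
Step 6: cell (4,2)='.' (+2 fires, +5 burnt)
Step 7: cell (4,2)='.' (+1 fires, +2 burnt)
Step 8: cell (4,2)='.' (+0 fires, +1 burnt)
  fire out at step 8

4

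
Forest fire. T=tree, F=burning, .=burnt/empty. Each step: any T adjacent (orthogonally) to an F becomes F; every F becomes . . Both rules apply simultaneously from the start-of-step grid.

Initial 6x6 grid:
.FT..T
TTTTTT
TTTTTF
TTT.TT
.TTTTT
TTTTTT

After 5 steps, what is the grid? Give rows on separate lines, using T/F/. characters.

Step 1: 5 trees catch fire, 2 burn out
  ..F..T
  TFTTTF
  TTTTF.
  TTT.TF
  .TTTTT
  TTTTTT
Step 2: 8 trees catch fire, 5 burn out
  .....F
  F.FTF.
  TFTF..
  TTT.F.
  .TTTTF
  TTTTTT
Step 3: 6 trees catch fire, 8 burn out
  ......
  ...F..
  F.F...
  TFT...
  .TTTF.
  TTTTTF
Step 4: 5 trees catch fire, 6 burn out
  ......
  ......
  ......
  F.F...
  .FTF..
  TTTTF.
Step 5: 3 trees catch fire, 5 burn out
  ......
  ......
  ......
  ......
  ..F...
  TFTF..

......
......
......
......
..F...
TFTF..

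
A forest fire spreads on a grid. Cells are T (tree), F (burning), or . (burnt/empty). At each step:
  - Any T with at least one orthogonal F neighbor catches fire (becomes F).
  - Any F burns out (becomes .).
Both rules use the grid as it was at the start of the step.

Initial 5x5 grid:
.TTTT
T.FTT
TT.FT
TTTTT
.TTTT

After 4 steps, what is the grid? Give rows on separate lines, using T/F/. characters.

Step 1: 4 trees catch fire, 2 burn out
  .TFTT
  T..FT
  TT..F
  TTTFT
  .TTTT
Step 2: 6 trees catch fire, 4 burn out
  .F.FT
  T...F
  TT...
  TTF.F
  .TTFT
Step 3: 4 trees catch fire, 6 burn out
  ....F
  T....
  TT...
  TF...
  .TF.F
Step 4: 3 trees catch fire, 4 burn out
  .....
  T....
  TF...
  F....
  .F...

.....
T....
TF...
F....
.F...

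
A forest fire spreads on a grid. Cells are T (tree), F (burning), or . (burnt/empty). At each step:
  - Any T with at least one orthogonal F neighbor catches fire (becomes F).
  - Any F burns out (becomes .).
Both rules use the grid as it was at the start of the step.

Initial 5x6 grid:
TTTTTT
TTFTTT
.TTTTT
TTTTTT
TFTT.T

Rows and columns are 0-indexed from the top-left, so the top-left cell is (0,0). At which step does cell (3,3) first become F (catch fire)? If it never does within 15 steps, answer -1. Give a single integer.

Step 1: cell (3,3)='T' (+7 fires, +2 burnt)
Step 2: cell (3,3)='T' (+9 fires, +7 burnt)
Step 3: cell (3,3)='F' (+5 fires, +9 burnt)
  -> target ignites at step 3
Step 4: cell (3,3)='.' (+3 fires, +5 burnt)
Step 5: cell (3,3)='.' (+1 fires, +3 burnt)
Step 6: cell (3,3)='.' (+1 fires, +1 burnt)
Step 7: cell (3,3)='.' (+0 fires, +1 burnt)
  fire out at step 7

3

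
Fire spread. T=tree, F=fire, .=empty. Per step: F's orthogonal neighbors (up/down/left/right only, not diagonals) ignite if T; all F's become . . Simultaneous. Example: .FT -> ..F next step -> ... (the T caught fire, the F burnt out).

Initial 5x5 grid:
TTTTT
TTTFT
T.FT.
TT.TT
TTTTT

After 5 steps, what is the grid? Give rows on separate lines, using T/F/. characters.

Step 1: 4 trees catch fire, 2 burn out
  TTTFT
  TTF.F
  T..F.
  TT.TT
  TTTTT
Step 2: 4 trees catch fire, 4 burn out
  TTF.F
  TF...
  T....
  TT.FT
  TTTTT
Step 3: 4 trees catch fire, 4 burn out
  TF...
  F....
  T....
  TT..F
  TTTFT
Step 4: 4 trees catch fire, 4 burn out
  F....
  .....
  F....
  TT...
  TTF.F
Step 5: 2 trees catch fire, 4 burn out
  .....
  .....
  .....
  FT...
  TF...

.....
.....
.....
FT...
TF...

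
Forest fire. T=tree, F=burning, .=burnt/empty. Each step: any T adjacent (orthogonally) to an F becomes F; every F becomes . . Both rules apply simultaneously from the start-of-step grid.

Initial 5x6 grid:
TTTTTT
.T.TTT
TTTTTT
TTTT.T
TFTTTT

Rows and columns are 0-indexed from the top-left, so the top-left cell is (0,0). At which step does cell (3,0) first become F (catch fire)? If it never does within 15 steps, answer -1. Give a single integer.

Step 1: cell (3,0)='T' (+3 fires, +1 burnt)
Step 2: cell (3,0)='F' (+4 fires, +3 burnt)
  -> target ignites at step 2
Step 3: cell (3,0)='.' (+5 fires, +4 burnt)
Step 4: cell (3,0)='.' (+3 fires, +5 burnt)
Step 5: cell (3,0)='.' (+5 fires, +3 burnt)
Step 6: cell (3,0)='.' (+3 fires, +5 burnt)
Step 7: cell (3,0)='.' (+2 fires, +3 burnt)
Step 8: cell (3,0)='.' (+1 fires, +2 burnt)
Step 9: cell (3,0)='.' (+0 fires, +1 burnt)
  fire out at step 9

2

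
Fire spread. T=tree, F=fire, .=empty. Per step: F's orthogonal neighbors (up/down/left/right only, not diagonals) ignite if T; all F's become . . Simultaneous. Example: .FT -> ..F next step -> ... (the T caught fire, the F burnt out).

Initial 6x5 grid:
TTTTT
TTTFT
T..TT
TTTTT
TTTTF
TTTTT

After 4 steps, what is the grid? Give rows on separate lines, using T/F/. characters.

Step 1: 7 trees catch fire, 2 burn out
  TTTFT
  TTF.F
  T..FT
  TTTTF
  TTTF.
  TTTTF
Step 2: 7 trees catch fire, 7 burn out
  TTF.F
  TF...
  T...F
  TTTF.
  TTF..
  TTTF.
Step 3: 5 trees catch fire, 7 burn out
  TF...
  F....
  T....
  TTF..
  TF...
  TTF..
Step 4: 5 trees catch fire, 5 burn out
  F....
  .....
  F....
  TF...
  F....
  TF...

F....
.....
F....
TF...
F....
TF...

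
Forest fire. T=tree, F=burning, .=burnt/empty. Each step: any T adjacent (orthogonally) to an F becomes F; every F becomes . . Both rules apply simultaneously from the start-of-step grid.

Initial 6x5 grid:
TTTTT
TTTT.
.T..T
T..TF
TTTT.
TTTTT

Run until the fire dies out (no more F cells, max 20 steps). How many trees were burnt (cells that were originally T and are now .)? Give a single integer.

Step 1: +2 fires, +1 burnt (F count now 2)
Step 2: +1 fires, +2 burnt (F count now 1)
Step 3: +2 fires, +1 burnt (F count now 2)
Step 4: +3 fires, +2 burnt (F count now 3)
Step 5: +2 fires, +3 burnt (F count now 2)
Step 6: +2 fires, +2 burnt (F count now 2)
Step 7: +0 fires, +2 burnt (F count now 0)
Fire out after step 7
Initially T: 22, now '.': 20
Total burnt (originally-T cells now '.'): 12

Answer: 12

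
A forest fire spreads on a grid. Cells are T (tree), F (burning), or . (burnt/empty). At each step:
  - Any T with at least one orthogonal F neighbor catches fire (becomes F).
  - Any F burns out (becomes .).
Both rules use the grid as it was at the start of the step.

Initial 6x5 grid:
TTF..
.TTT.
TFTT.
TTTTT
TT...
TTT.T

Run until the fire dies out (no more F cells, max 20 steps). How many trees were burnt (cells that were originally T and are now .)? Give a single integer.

Answer: 18

Derivation:
Step 1: +6 fires, +2 burnt (F count now 6)
Step 2: +6 fires, +6 burnt (F count now 6)
Step 3: +3 fires, +6 burnt (F count now 3)
Step 4: +3 fires, +3 burnt (F count now 3)
Step 5: +0 fires, +3 burnt (F count now 0)
Fire out after step 5
Initially T: 19, now '.': 29
Total burnt (originally-T cells now '.'): 18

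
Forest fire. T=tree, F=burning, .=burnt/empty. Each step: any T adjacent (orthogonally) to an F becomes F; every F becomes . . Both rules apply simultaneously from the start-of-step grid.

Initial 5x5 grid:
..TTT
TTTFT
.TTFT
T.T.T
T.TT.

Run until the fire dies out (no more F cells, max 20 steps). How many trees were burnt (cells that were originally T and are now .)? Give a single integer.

Step 1: +5 fires, +2 burnt (F count now 5)
Step 2: +6 fires, +5 burnt (F count now 6)
Step 3: +2 fires, +6 burnt (F count now 2)
Step 4: +1 fires, +2 burnt (F count now 1)
Step 5: +0 fires, +1 burnt (F count now 0)
Fire out after step 5
Initially T: 16, now '.': 23
Total burnt (originally-T cells now '.'): 14

Answer: 14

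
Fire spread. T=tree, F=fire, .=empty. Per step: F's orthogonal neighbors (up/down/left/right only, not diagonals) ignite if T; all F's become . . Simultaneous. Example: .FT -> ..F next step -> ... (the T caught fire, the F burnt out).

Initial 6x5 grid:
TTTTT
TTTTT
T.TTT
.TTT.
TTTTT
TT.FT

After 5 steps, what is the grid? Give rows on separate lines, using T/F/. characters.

Step 1: 2 trees catch fire, 1 burn out
  TTTTT
  TTTTT
  T.TTT
  .TTT.
  TTTFT
  TT..F
Step 2: 3 trees catch fire, 2 burn out
  TTTTT
  TTTTT
  T.TTT
  .TTF.
  TTF.F
  TT...
Step 3: 3 trees catch fire, 3 burn out
  TTTTT
  TTTTT
  T.TFT
  .TF..
  TF...
  TT...
Step 4: 6 trees catch fire, 3 burn out
  TTTTT
  TTTFT
  T.F.F
  .F...
  F....
  TF...
Step 5: 4 trees catch fire, 6 burn out
  TTTFT
  TTF.F
  T....
  .....
  .....
  F....

TTTFT
TTF.F
T....
.....
.....
F....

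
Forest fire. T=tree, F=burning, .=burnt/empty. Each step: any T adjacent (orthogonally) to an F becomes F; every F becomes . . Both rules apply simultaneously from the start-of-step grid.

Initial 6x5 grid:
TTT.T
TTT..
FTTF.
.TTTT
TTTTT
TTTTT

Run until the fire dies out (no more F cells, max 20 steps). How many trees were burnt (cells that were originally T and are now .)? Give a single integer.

Answer: 22

Derivation:
Step 1: +4 fires, +2 burnt (F count now 4)
Step 2: +7 fires, +4 burnt (F count now 7)
Step 3: +6 fires, +7 burnt (F count now 6)
Step 4: +4 fires, +6 burnt (F count now 4)
Step 5: +1 fires, +4 burnt (F count now 1)
Step 6: +0 fires, +1 burnt (F count now 0)
Fire out after step 6
Initially T: 23, now '.': 29
Total burnt (originally-T cells now '.'): 22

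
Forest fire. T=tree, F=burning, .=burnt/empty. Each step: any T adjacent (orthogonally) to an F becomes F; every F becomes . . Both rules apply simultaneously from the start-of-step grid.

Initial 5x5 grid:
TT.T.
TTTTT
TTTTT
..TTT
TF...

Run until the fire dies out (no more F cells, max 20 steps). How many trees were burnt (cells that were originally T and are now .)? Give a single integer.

Step 1: +1 fires, +1 burnt (F count now 1)
Step 2: +0 fires, +1 burnt (F count now 0)
Fire out after step 2
Initially T: 17, now '.': 9
Total burnt (originally-T cells now '.'): 1

Answer: 1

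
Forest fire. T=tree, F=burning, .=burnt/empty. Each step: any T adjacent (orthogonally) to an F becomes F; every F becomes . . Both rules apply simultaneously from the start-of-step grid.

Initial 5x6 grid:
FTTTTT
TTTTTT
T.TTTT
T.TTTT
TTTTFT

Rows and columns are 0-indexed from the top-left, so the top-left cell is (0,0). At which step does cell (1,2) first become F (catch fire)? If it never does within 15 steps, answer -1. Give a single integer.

Step 1: cell (1,2)='T' (+5 fires, +2 burnt)
Step 2: cell (1,2)='T' (+7 fires, +5 burnt)
Step 3: cell (1,2)='F' (+8 fires, +7 burnt)
  -> target ignites at step 3
Step 4: cell (1,2)='.' (+5 fires, +8 burnt)
Step 5: cell (1,2)='.' (+1 fires, +5 burnt)
Step 6: cell (1,2)='.' (+0 fires, +1 burnt)
  fire out at step 6

3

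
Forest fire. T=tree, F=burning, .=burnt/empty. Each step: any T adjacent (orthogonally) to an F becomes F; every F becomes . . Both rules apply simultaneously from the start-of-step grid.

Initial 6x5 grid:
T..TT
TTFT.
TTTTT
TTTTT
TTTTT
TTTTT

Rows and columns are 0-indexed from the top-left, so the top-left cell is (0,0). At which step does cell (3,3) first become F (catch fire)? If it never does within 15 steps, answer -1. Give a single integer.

Step 1: cell (3,3)='T' (+3 fires, +1 burnt)
Step 2: cell (3,3)='T' (+5 fires, +3 burnt)
Step 3: cell (3,3)='F' (+7 fires, +5 burnt)
  -> target ignites at step 3
Step 4: cell (3,3)='.' (+5 fires, +7 burnt)
Step 5: cell (3,3)='.' (+4 fires, +5 burnt)
Step 6: cell (3,3)='.' (+2 fires, +4 burnt)
Step 7: cell (3,3)='.' (+0 fires, +2 burnt)
  fire out at step 7

3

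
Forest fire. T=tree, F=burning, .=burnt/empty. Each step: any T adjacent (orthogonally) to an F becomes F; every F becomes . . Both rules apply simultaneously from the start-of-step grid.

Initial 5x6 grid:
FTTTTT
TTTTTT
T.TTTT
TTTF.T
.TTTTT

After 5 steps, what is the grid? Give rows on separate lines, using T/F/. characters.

Step 1: 5 trees catch fire, 2 burn out
  .FTTTT
  FTTTTT
  T.TFTT
  TTF..T
  .TTFTT
Step 2: 9 trees catch fire, 5 burn out
  ..FTTT
  .FTFTT
  F.F.FT
  TF...T
  .TF.FT
Step 3: 7 trees catch fire, 9 burn out
  ...FTT
  ..F.FT
  .....F
  F....T
  .F...F
Step 4: 3 trees catch fire, 7 burn out
  ....FT
  .....F
  ......
  .....F
  ......
Step 5: 1 trees catch fire, 3 burn out
  .....F
  ......
  ......
  ......
  ......

.....F
......
......
......
......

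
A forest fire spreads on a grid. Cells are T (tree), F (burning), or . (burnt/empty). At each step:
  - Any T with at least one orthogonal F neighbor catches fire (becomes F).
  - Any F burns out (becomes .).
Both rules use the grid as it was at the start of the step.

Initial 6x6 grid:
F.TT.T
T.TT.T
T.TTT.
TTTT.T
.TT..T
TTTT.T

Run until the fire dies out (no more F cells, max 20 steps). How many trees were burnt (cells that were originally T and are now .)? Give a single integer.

Step 1: +1 fires, +1 burnt (F count now 1)
Step 2: +1 fires, +1 burnt (F count now 1)
Step 3: +1 fires, +1 burnt (F count now 1)
Step 4: +1 fires, +1 burnt (F count now 1)
Step 5: +2 fires, +1 burnt (F count now 2)
Step 6: +4 fires, +2 burnt (F count now 4)
Step 7: +4 fires, +4 burnt (F count now 4)
Step 8: +4 fires, +4 burnt (F count now 4)
Step 9: +1 fires, +4 burnt (F count now 1)
Step 10: +0 fires, +1 burnt (F count now 0)
Fire out after step 10
Initially T: 24, now '.': 31
Total burnt (originally-T cells now '.'): 19

Answer: 19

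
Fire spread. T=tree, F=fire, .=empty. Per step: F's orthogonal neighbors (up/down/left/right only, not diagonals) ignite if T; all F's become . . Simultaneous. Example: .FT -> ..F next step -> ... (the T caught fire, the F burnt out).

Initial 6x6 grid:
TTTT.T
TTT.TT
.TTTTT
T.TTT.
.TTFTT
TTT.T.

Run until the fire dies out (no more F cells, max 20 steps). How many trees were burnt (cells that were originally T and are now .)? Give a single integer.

Step 1: +3 fires, +1 burnt (F count now 3)
Step 2: +7 fires, +3 burnt (F count now 7)
Step 3: +3 fires, +7 burnt (F count now 3)
Step 4: +5 fires, +3 burnt (F count now 5)
Step 5: +3 fires, +5 burnt (F count now 3)
Step 6: +4 fires, +3 burnt (F count now 4)
Step 7: +1 fires, +4 burnt (F count now 1)
Step 8: +0 fires, +1 burnt (F count now 0)
Fire out after step 8
Initially T: 27, now '.': 35
Total burnt (originally-T cells now '.'): 26

Answer: 26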